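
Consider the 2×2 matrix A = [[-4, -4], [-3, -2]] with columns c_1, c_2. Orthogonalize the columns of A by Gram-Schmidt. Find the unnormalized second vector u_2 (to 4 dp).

u_2 = (-0.4800, 0.6400)

c_1 = (-4, -3); ‖c_1‖ = 5.0000, so e_1 = (-0.8000, -0.6000).
e_1·c_2 = (-0.8000)·(-4) + (-0.6000)·(-2) = 4.4000.
u_2 = c_2 − 4.4000·e_1 = (-0.4800, 0.6400).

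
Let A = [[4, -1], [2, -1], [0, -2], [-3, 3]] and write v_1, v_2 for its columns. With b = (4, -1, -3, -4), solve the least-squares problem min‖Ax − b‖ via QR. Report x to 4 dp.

v_1 = (4, 2, 0, -3); ‖v_1‖ = 5.3852, so e_1 = (0.7428, 0.3714, 0.0000, -0.5571).
e_1·v_2 = 0.7428·(-1) + 0.3714·(-1) + 0.0000·(-2) + (-0.5571)·3 = -2.7854.
u_2 = v_2 + 2.7854·e_1 = (1.0690, 0.0345, -2.0000, 1.4483).
‖u_2‖ = 2.6910, so e_2 = (0.3972, 0.0128, -0.7432, 0.5382).
Qᵀb = (4.8281, 1.6530).
Back-substitute: x_2 = 1.6530/2.6910 = 0.6143.
x_1 = (4.8281 + 2.7854·0.6143)/5.3852 = 1.2143.

x = (1.2143, 0.6143)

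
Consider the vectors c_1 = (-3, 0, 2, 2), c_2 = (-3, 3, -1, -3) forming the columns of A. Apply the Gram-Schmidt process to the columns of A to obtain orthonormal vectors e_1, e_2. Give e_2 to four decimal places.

e_2 = (-0.5342, 0.5675, -0.2114, -0.5898)

e_1 = c_1/‖c_1‖ = (-3, 0, 2, 2)/4.1231 = (-0.7276, 0.0000, 0.4851, 0.4851).
r_{12} = e_1·c_2 = 0.2425.
u_2 = c_2 − 0.2425·e_1 = (-2.8235, 3.0000, -1.1176, -3.1176).
‖u_2‖ = 5.2859, so e_2 = (-0.5342, 0.5675, -0.2114, -0.5898).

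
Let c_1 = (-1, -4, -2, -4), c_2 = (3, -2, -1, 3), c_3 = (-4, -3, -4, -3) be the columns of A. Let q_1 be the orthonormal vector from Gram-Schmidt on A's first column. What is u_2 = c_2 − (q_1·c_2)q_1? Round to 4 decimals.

u_2 = (2.8649, -2.5405, -1.2703, 2.4595)

c_1 = (-1, -4, -2, -4); ‖c_1‖ = 6.0828, so q_1 = (-0.1644, -0.6576, -0.3288, -0.6576).
q_1·c_2 = (-0.1644)·3 + (-0.6576)·(-2) + (-0.3288)·(-1) + (-0.6576)·3 = -0.8220.
u_2 = c_2 + 0.8220·q_1 = (2.8649, -2.5405, -1.2703, 2.4595).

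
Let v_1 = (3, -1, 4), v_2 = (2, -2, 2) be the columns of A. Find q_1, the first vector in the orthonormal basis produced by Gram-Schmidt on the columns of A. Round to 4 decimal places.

q_1 = v_1/‖v_1‖ = (3, -1, 4)/5.0990 = (0.5883, -0.1961, 0.7845).

q_1 = (0.5883, -0.1961, 0.7845)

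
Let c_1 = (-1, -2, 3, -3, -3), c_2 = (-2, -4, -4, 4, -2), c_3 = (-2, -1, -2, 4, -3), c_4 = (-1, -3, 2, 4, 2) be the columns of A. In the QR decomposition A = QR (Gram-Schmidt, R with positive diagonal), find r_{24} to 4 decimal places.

c_1 = (-1, -2, 3, -3, -3); ‖c_1‖ = 5.6569, so q_1 = (-0.1768, -0.3536, 0.5303, -0.5303, -0.5303).
q_1·c_2 = (-0.1768)·(-2) + (-0.3536)·(-4) + 0.5303·(-4) + (-0.5303)·4 + (-0.5303)·(-2) = -1.4142.
u_2 = c_2 + 1.4142·q_1 = (-2.2500, -4.5000, -3.2500, 3.2500, -2.7500).
‖u_2‖ = 7.3485, so q_2 = (-0.3062, -0.6124, -0.4423, 0.4423, -0.3742).
r_{24} = q_2·c_4 = 2.2794.

r_{24} = 2.2794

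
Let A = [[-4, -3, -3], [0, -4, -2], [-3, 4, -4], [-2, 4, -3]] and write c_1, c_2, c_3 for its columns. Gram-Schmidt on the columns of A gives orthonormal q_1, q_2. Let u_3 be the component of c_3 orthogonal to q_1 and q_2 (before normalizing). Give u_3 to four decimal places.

c_1 = (-4, 0, -3, -2); ‖c_1‖ = 5.3852, so q_1 = (-0.7428, 0.0000, -0.5571, -0.3714).
q_1·c_2 = (-0.7428)·(-3) + 0.0000·(-4) + (-0.5571)·4 + (-0.3714)·4 = -1.4856.
u_2 = c_2 + 1.4856·q_1 = (-4.1034, -4.0000, 3.1724, 3.4483).
‖u_2‖ = 7.4022, so q_2 = (-0.5544, -0.5404, 0.4286, 0.4658).
q_1·c_3 = (-0.7428)·(-3) + 0.0000·(-2) + (-0.5571)·(-4) + (-0.3714)·(-3) = 5.5709; q_2·c_3 = (-0.5544)·(-3) + (-0.5404)·(-2) + 0.4286·(-4) + 0.4658·(-3) = -0.3680.
u_3 = c_3 − 5.5709·q_1 + 0.3680·q_2 = (0.9339, -2.1989, -0.7388, -0.7596).

u_3 = (0.9339, -2.1989, -0.7388, -0.7596)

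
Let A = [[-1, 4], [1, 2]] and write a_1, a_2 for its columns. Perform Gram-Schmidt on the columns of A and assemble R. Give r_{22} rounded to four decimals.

r_{22} = 4.2426

a_1 = (-1, 1); ‖a_1‖ = 1.4142, so e_1 = (-0.7071, 0.7071).
e_1·a_2 = (-0.7071)·4 + 0.7071·2 = -1.4142.
u_2 = a_2 + 1.4142·e_1 = (3.0000, 3.0000).
r_{22} = ‖u_2‖ = 4.2426.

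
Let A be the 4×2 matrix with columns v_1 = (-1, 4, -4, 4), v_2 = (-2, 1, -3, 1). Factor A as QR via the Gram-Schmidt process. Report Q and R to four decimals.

Q = [[-0.1429, -0.6853], [0.5714, -0.3517], [-0.5714, -0.5320], [0.5714, -0.3517]], R = [[7.0000, 3.1429], [0.0000, 2.2633]]

q_1 = v_1/‖v_1‖ = (-1, 4, -4, 4)/7.0000 = (-0.1429, 0.5714, -0.5714, 0.5714).
r_{12} = q_1·v_2 = 3.1429.
u_2 = v_2 − 3.1429·q_1 = (-1.5510, -0.7959, -1.2041, -0.7959).
‖u_2‖ = 2.2633, so q_2 = (-0.6853, -0.3517, -0.5320, -0.3517).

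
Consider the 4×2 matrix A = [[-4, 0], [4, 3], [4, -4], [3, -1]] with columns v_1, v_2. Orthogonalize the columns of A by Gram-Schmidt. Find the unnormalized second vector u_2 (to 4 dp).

u_2 = (-0.4912, 3.4912, -3.5088, -0.6316)

q_1 = v_1/‖v_1‖ = (-4, 4, 4, 3)/7.5498 = (-0.5298, 0.5298, 0.5298, 0.3974).
r_{12} = q_1·v_2 = -0.9272.
u_2 = v_2 + 0.9272·q_1 = (-0.4912, 3.4912, -3.5088, -0.6316).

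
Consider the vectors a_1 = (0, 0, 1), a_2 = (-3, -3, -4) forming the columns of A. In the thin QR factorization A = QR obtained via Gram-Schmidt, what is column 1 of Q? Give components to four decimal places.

e_1 = (0.0000, 0.0000, 1.0000)

a_1 = (0, 0, 1); ‖a_1‖ = 1.0000, so e_1 = (0.0000, 0.0000, 1.0000).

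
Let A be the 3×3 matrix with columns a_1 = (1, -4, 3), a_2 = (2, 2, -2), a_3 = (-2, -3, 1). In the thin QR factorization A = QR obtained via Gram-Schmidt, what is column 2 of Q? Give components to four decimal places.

q_2 = (0.9684, 0.0605, -0.2421)

a_1 = (1, -4, 3); ‖a_1‖ = 5.0990, so q_1 = (0.1961, -0.7845, 0.5883).
q_1·a_2 = 0.1961·2 + (-0.7845)·2 + 0.5883·(-2) = -2.3534.
u_2 = a_2 + 2.3534·q_1 = (2.4615, 0.1538, -0.6154).
‖u_2‖ = 2.5420, so q_2 = (0.9684, 0.0605, -0.2421).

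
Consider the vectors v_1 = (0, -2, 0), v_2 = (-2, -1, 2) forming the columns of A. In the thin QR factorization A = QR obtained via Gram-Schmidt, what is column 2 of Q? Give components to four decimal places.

q_1 = v_1/‖v_1‖ = (0, -2, 0)/2.0000 = (0.0000, -1.0000, 0.0000).
r_{12} = q_1·v_2 = 1.0000.
u_2 = v_2 − 1.0000·q_1 = (-2.0000, 0.0000, 2.0000).
‖u_2‖ = 2.8284, so q_2 = (-0.7071, 0.0000, 0.7071).

q_2 = (-0.7071, 0.0000, 0.7071)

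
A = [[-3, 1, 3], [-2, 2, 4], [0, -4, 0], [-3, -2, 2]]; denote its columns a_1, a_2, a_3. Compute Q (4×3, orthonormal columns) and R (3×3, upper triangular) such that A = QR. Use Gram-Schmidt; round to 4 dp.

a_1 = (-3, -2, 0, -3); ‖a_1‖ = 4.6904, so e_1 = (-0.6396, -0.4264, 0.0000, -0.6396).
e_1·a_2 = (-0.6396)·1 + (-0.4264)·2 + 0.0000·(-4) + (-0.6396)·(-2) = -0.2132.
u_2 = a_2 + 0.2132·e_1 = (0.8636, 1.9091, -4.0000, -2.1364).
‖u_2‖ = 4.9955, so e_2 = (0.1729, 0.3822, -0.8007, -0.4277).
e_1·a_3 = (-0.6396)·3 + (-0.4264)·4 + 0.0000·0 + (-0.6396)·2 = -4.9036; e_2·a_3 = 0.1729·3 + 0.3822·4 + (-0.8007)·0 + (-0.4277)·2 = 1.1920.
u_3 = a_3 + 4.9036·e_1 − 1.1920·e_2 = (-0.3424, 1.4536, 0.9545, -0.6266).
‖u_3‖ = 1.8798, so e_3 = (-0.1822, 0.7732, 0.5077, -0.3333).

Q = [[-0.6396, 0.1729, -0.1822], [-0.4264, 0.3822, 0.7732], [0.0000, -0.8007, 0.5077], [-0.6396, -0.4277, -0.3333]], R = [[4.6904, -0.2132, -4.9036], [0.0000, 4.9955, 1.1920], [0.0000, 0.0000, 1.8798]]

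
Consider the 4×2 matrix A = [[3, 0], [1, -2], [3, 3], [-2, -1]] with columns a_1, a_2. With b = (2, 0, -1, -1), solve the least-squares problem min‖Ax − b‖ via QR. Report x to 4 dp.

a_1 = (3, 1, 3, -2); ‖a_1‖ = 4.7958, so q_1 = (0.6255, 0.2085, 0.6255, -0.4170).
q_1·a_2 = 0.6255·0 + 0.2085·(-2) + 0.6255·3 + (-0.4170)·(-1) = 1.8766.
u_2 = a_2 − 1.8766·q_1 = (-1.1739, -2.3913, 1.8261, -0.2174).
‖u_2‖ = 3.2370, so q_2 = (-0.3627, -0.7387, 0.5641, -0.0672).
Qᵀb = (1.0426, -1.2223).
Back-substitute: x_2 = -1.2223/3.2370 = -0.3776.
x_1 = (1.0426 − 1.8766·(-0.3776))/4.7958 = 0.3651.

x = (0.3651, -0.3776)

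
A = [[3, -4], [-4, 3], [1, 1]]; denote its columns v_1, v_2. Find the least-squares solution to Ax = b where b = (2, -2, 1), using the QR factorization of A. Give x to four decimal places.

x = (0.6190, 0.0476)

v_1 = (3, -4, 1); ‖v_1‖ = 5.0990, so e_1 = (0.5883, -0.7845, 0.1961).
e_1·v_2 = 0.5883·(-4) + (-0.7845)·3 + 0.1961·1 = -4.5107.
u_2 = v_2 + 4.5107·e_1 = (-1.3462, -0.5385, 1.8846).
‖u_2‖ = 2.3778, so e_2 = (-0.5661, -0.2265, 0.7926).
Qᵀb = (2.9417, 0.1132).
Back-substitute: x_2 = 0.1132/2.3778 = 0.0476.
x_1 = (2.9417 + 4.5107·0.0476)/5.0990 = 0.6190.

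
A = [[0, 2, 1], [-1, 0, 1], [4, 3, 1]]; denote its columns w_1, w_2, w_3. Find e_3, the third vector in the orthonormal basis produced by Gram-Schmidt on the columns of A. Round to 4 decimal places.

w_1 = (0, -1, 4); ‖w_1‖ = 4.1231, so e_1 = (0.0000, -0.2425, 0.9701).
e_1·w_2 = 0.0000·2 + (-0.2425)·0 + 0.9701·3 = 2.9104.
u_2 = w_2 − 2.9104·e_1 = (2.0000, 0.7059, 0.1765).
‖u_2‖ = 2.1282, so e_2 = (0.9397, 0.3317, 0.0829).
e_1·w_3 = 0.0000·1 + (-0.2425)·1 + 0.9701·1 = 0.7276; e_2·w_3 = 0.9397·1 + 0.3317·1 + 0.0829·1 = 1.3543.
u_3 = w_3 − 0.7276·e_1 − 1.3543·e_2 = (-0.2727, 0.7273, 0.1818).
‖u_3‖ = 0.7977, so e_3 = (-0.3419, 0.9117, 0.2279).

e_3 = (-0.3419, 0.9117, 0.2279)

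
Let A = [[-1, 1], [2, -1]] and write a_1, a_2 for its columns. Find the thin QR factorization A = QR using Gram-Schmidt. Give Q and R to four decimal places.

a_1 = (-1, 2); ‖a_1‖ = 2.2361, so q_1 = (-0.4472, 0.8944).
q_1·a_2 = (-0.4472)·1 + 0.8944·(-1) = -1.3416.
u_2 = a_2 + 1.3416·q_1 = (0.4000, 0.2000).
‖u_2‖ = 0.4472, so q_2 = (0.8944, 0.4472).

Q = [[-0.4472, 0.8944], [0.8944, 0.4472]], R = [[2.2361, -1.3416], [0.0000, 0.4472]]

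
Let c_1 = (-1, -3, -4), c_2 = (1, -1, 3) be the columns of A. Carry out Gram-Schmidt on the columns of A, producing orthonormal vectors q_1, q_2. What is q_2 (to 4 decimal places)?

c_1 = (-1, -3, -4); ‖c_1‖ = 5.0990, so q_1 = (-0.1961, -0.5883, -0.7845).
q_1·c_2 = (-0.1961)·1 + (-0.5883)·(-1) + (-0.7845)·3 = -1.9612.
u_2 = c_2 + 1.9612·q_1 = (0.6154, -2.1538, 1.4615).
‖u_2‖ = 2.6747, so q_2 = (0.2301, -0.8053, 0.5464).

q_2 = (0.2301, -0.8053, 0.5464)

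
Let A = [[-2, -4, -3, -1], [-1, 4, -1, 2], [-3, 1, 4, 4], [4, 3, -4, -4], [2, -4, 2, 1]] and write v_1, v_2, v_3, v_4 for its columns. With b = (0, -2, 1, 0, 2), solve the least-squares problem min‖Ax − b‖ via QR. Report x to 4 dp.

x = (0.1780, -0.2224, 0.3736, -0.1697)

v_1 = (-2, -1, -3, 4, 2); ‖v_1‖ = 5.8310, so e_1 = (-0.3430, -0.1715, -0.5145, 0.6860, 0.3430).
e_1·v_2 = (-0.3430)·(-4) + (-0.1715)·4 + (-0.5145)·1 + 0.6860·3 + 0.3430·(-4) = 0.8575.
u_2 = v_2 − 0.8575·e_1 = (-3.7059, 4.1471, 1.4412, 2.4118, -4.2941).
‖u_2‖ = 7.5673, so e_2 = (-0.4897, 0.5480, 0.1904, 0.3187, -0.5675).
e_1·v_3 = (-0.3430)·(-3) + (-0.1715)·(-1) + (-0.5145)·4 + 0.6860·(-4) + 0.3430·2 = -2.9155; e_2·v_3 = (-0.4897)·(-3) + 0.5480·(-1) + 0.1904·4 + 0.3187·(-4) + (-0.5675)·2 = -0.7268.
u_3 = v_3 + 2.9155·e_1 + 0.7268·e_2 = (-4.3559, -1.1017, 2.6384, -1.7684, 2.5876).
‖u_3‖ = 6.0804, so e_3 = (-0.7164, -0.1812, 0.4339, -0.2908, 0.4256).
e_1·v_4 = (-0.3430)·(-1) + (-0.1715)·2 + (-0.5145)·4 + 0.6860·(-4) + 0.3430·1 = -4.4590; e_2·v_4 = (-0.4897)·(-1) + 0.5480·2 + 0.1904·4 + 0.3187·(-4) + (-0.5675)·1 = 0.5053; e_3·v_4 = (-0.7164)·(-1) + (-0.1812)·2 + 0.4339·4 + (-0.2908)·(-4) + 0.4256·1 = 3.6786.
u_4 = v_4 + 4.4590·e_1 − 0.5053·e_2 − 3.6786·e_3 = (0.3533, 1.6249, 0.0135, -0.0324, 1.2507).
‖u_4‖ = 2.0810, so e_4 = (0.1698, 0.7808, 0.0065, -0.0156, 0.6010).
Qᵀb = (0.5145, -2.0405, 1.6474, -0.3532).
Back-substitute: x_4 = -0.3532/2.0810 = -0.1697.
x_3 = (1.6474 − 3.6786·(-0.1697))/6.0804 = 0.3736.
x_2 = (-2.0405 + 0.7268·0.3736 − 0.5053·(-0.1697))/7.5673 = -0.2224.
x_1 = (0.5145 − 0.8575·(-0.2224) + 2.9155·0.3736 + 4.4590·(-0.1697))/5.8310 = 0.1780.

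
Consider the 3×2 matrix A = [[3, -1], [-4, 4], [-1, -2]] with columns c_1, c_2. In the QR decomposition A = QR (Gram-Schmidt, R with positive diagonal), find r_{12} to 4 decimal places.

c_1 = (3, -4, -1); ‖c_1‖ = 5.0990, so e_1 = (0.5883, -0.7845, -0.1961).
r_{12} = e_1·c_2 = -3.3340.

r_{12} = -3.3340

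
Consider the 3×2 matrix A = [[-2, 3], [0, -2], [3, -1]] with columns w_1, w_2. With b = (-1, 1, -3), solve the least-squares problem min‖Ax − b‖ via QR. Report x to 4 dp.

e_1 = w_1/‖w_1‖ = (-2, 0, 3)/3.6056 = (-0.5547, 0.0000, 0.8321).
r_{12} = e_1·w_2 = -2.4962.
u_2 = w_2 + 2.4962·e_1 = (1.6154, -2.0000, 1.0769).
‖u_2‖ = 2.7873, so e_2 = (0.5795, -0.7175, 0.3864).
Qᵀb = (-1.9415, -2.4562).
Back-substitute: x_2 = -2.4562/2.7873 = -0.8812.
x_1 = (-1.9415 + 2.4962·(-0.8812))/3.6056 = -1.1485.

x = (-1.1485, -0.8812)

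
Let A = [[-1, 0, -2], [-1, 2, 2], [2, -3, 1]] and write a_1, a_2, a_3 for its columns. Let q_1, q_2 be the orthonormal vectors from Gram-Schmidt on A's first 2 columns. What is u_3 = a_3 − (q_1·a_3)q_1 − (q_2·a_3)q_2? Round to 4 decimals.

u_3 = (0.4286, 1.2857, 0.8571)

a_1 = (-1, -1, 2); ‖a_1‖ = 2.4495, so q_1 = (-0.4082, -0.4082, 0.8165).
q_1·a_2 = (-0.4082)·0 + (-0.4082)·2 + 0.8165·(-3) = -3.2660.
u_2 = a_2 + 3.2660·q_1 = (-1.3333, 0.6667, -0.3333).
‖u_2‖ = 1.5275, so q_2 = (-0.8729, 0.4364, -0.2182).
q_1·a_3 = (-0.4082)·(-2) + (-0.4082)·2 + 0.8165·1 = 0.8165; q_2·a_3 = (-0.8729)·(-2) + 0.4364·2 + (-0.2182)·1 = 2.4004.
u_3 = a_3 − 0.8165·q_1 − 2.4004·q_2 = (0.4286, 1.2857, 0.8571).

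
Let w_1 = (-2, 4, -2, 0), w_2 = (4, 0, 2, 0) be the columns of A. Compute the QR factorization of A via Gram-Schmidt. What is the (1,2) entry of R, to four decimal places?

w_1 = (-2, 4, -2, 0); ‖w_1‖ = 4.8990, so e_1 = (-0.4082, 0.8165, -0.4082, 0.0000).
r_{12} = e_1·w_2 = -2.4495.

r_{12} = -2.4495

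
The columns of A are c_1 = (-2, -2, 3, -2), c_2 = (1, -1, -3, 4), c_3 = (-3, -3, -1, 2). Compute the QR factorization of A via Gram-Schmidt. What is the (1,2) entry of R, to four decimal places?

c_1 = (-2, -2, 3, -2); ‖c_1‖ = 4.5826, so e_1 = (-0.4364, -0.4364, 0.6547, -0.4364).
r_{12} = e_1·c_2 = -3.7097.

r_{12} = -3.7097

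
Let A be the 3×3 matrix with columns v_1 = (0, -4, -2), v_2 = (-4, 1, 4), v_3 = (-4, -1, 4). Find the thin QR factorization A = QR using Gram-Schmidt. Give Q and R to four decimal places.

e_1 = v_1/‖v_1‖ = (0, -4, -2)/4.4721 = (0.0000, -0.8944, -0.4472).
r_{12} = e_1·v_2 = -2.6833.
u_2 = v_2 + 2.6833·e_1 = (-4.0000, -1.4000, 2.8000).
‖u_2‖ = 5.0794, so e_2 = (-0.7875, -0.2756, 0.5512).
r_{13} = e_1·v_3 = -0.8944; r_{23} = e_2·v_3 = 5.6306.
u_3 = v_3 + 0.8944·e_1 − 5.6306·e_2 = (0.4341, -0.2481, 0.4961).
‖u_3‖ = 0.7044, so e_3 = (0.6163, -0.3522, 0.7044).

Q = [[0.0000, -0.7875, 0.6163], [-0.8944, -0.2756, -0.3522], [-0.4472, 0.5512, 0.7044]], R = [[4.4721, -2.6833, -0.8944], [0.0000, 5.0794, 5.6306], [0.0000, 0.0000, 0.7044]]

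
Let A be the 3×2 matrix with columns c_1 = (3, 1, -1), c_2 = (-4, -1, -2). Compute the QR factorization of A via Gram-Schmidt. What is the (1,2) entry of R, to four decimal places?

r_{12} = -3.3166

c_1 = (3, 1, -1); ‖c_1‖ = 3.3166, so e_1 = (0.9045, 0.3015, -0.3015).
r_{12} = e_1·c_2 = -3.3166.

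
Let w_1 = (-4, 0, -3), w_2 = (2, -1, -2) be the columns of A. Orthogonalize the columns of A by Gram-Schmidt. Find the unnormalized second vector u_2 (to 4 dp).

e_1 = w_1/‖w_1‖ = (-4, 0, -3)/5.0000 = (-0.8000, 0.0000, -0.6000).
r_{12} = e_1·w_2 = -0.4000.
u_2 = w_2 + 0.4000·e_1 = (1.6800, -1.0000, -2.2400).

u_2 = (1.6800, -1.0000, -2.2400)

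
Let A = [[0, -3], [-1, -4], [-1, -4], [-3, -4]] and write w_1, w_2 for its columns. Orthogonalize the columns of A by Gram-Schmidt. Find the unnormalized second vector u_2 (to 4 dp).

u_2 = (-3.0000, -2.1818, -2.1818, 1.4545)

q_1 = w_1/‖w_1‖ = (0, -1, -1, -3)/3.3166 = (0.0000, -0.3015, -0.3015, -0.9045).
r_{12} = q_1·w_2 = 6.0302.
u_2 = w_2 − 6.0302·q_1 = (-3.0000, -2.1818, -2.1818, 1.4545).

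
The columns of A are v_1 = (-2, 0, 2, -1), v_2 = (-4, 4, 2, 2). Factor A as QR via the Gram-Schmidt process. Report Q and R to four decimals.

q_1 = v_1/‖v_1‖ = (-2, 0, 2, -1)/3.0000 = (-0.6667, 0.0000, 0.6667, -0.3333).
r_{12} = q_1·v_2 = 3.3333.
u_2 = v_2 − 3.3333·q_1 = (-1.7778, 4.0000, -0.2222, 3.1111).
‖u_2‖ = 5.3748, so q_2 = (-0.3308, 0.7442, -0.0413, 0.5788).

Q = [[-0.6667, -0.3308], [0.0000, 0.7442], [0.6667, -0.0413], [-0.3333, 0.5788]], R = [[3.0000, 3.3333], [0.0000, 5.3748]]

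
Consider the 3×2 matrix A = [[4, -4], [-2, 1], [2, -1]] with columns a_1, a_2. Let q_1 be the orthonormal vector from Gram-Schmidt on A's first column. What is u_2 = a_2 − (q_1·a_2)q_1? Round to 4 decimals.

u_2 = (-0.6667, -0.6667, 0.6667)

a_1 = (4, -2, 2); ‖a_1‖ = 4.8990, so q_1 = (0.8165, -0.4082, 0.4082).
q_1·a_2 = 0.8165·(-4) + (-0.4082)·1 + 0.4082·(-1) = -4.0825.
u_2 = a_2 + 4.0825·q_1 = (-0.6667, -0.6667, 0.6667).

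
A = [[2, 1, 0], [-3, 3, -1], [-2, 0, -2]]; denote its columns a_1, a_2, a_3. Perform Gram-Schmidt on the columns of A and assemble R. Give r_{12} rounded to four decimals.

q_1 = a_1/‖a_1‖ = (2, -3, -2)/4.1231 = (0.4851, -0.7276, -0.4851).
r_{12} = q_1·a_2 = -1.6977.

r_{12} = -1.6977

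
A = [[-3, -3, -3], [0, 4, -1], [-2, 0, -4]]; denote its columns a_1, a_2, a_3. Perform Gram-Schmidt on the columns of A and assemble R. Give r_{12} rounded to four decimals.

a_1 = (-3, 0, -2); ‖a_1‖ = 3.6056, so q_1 = (-0.8321, 0.0000, -0.5547).
r_{12} = q_1·a_2 = 2.4962.

r_{12} = 2.4962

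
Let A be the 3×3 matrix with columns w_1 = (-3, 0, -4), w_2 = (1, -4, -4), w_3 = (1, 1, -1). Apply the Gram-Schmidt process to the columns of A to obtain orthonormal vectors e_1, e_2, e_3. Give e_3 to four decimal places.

e_1 = w_1/‖w_1‖ = (-3, 0, -4)/5.0000 = (-0.6000, 0.0000, -0.8000).
r_{12} = e_1·w_2 = 2.6000.
u_2 = w_2 − 2.6000·e_1 = (2.5600, -4.0000, -1.9200).
‖u_2‖ = 5.1225, so e_2 = (0.4998, -0.7809, -0.3748).
r_{13} = e_1·w_3 = 0.2000; r_{23} = e_2·w_3 = 0.0937.
u_3 = w_3 − 0.2000·e_1 − 0.0937·e_2 = (1.0732, 1.0732, -0.8049).
‖u_3‖ = 1.7179, so e_3 = (0.6247, 0.6247, -0.4685).

e_3 = (0.6247, 0.6247, -0.4685)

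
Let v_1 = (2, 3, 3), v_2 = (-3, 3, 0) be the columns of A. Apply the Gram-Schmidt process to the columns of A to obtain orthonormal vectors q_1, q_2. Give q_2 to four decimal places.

v_1 = (2, 3, 3); ‖v_1‖ = 4.6904, so q_1 = (0.4264, 0.6396, 0.6396).
q_1·v_2 = 0.4264·(-3) + 0.6396·3 + 0.6396·0 = 0.6396.
u_2 = v_2 − 0.6396·q_1 = (-3.2727, 2.5909, -0.4091).
‖u_2‖ = 4.1942, so q_2 = (-0.7803, 0.6177, -0.0975).

q_2 = (-0.7803, 0.6177, -0.0975)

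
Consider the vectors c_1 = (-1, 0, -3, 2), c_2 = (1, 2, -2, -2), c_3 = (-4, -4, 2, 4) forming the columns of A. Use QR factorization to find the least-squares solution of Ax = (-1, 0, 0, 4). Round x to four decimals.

c_1 = (-1, 0, -3, 2); ‖c_1‖ = 3.7417, so q_1 = (-0.2673, 0.0000, -0.8018, 0.5345).
q_1·c_2 = (-0.2673)·1 + 0.0000·2 + (-0.8018)·(-2) + 0.5345·(-2) = 0.2673.
u_2 = c_2 − 0.2673·q_1 = (1.0714, 2.0000, -1.7857, -2.1429).
‖u_2‖ = 3.5956, so q_2 = (0.2980, 0.5562, -0.4966, -0.5960).
q_1·c_3 = (-0.2673)·(-4) + 0.0000·(-4) + (-0.8018)·2 + 0.5345·4 = 1.6036; q_2·c_3 = 0.2980·(-4) + 0.5562·(-4) + (-0.4966)·2 + (-0.5960)·4 = -6.7940.
u_3 = c_3 − 1.6036·q_1 + 6.7940·q_2 = (-1.5470, -0.2210, -0.0884, -0.9061).
‖u_3‖ = 1.8085, so q_3 = (-0.8554, -0.1222, -0.0489, -0.5010).
Qᵀb = (2.4054, -2.6818, -1.1486).
Back-substitute: x_3 = -1.1486/1.8085 = -0.6351.
x_2 = (-2.6818 + 6.7940·(-0.6351))/3.5956 = -1.9459.
x_1 = (2.4054 − 0.2673·(-1.9459) − 1.6036·(-0.6351))/3.7417 = 1.0541.

x = (1.0541, -1.9459, -0.6351)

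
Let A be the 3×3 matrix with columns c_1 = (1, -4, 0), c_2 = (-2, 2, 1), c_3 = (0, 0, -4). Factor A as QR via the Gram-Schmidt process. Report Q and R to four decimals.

Q = [[0.2425, -0.7996, -0.5494], [-0.9701, -0.1999, -0.1374], [0.0000, 0.5664, -0.8242]], R = [[4.1231, -2.4254, 0.0000], [0.0000, 1.7657, -2.2654], [0.0000, 0.0000, 3.2967]]

c_1 = (1, -4, 0); ‖c_1‖ = 4.1231, so e_1 = (0.2425, -0.9701, 0.0000).
e_1·c_2 = 0.2425·(-2) + (-0.9701)·2 + 0.0000·1 = -2.4254.
u_2 = c_2 + 2.4254·e_1 = (-1.4118, -0.3529, 1.0000).
‖u_2‖ = 1.7657, so e_2 = (-0.7996, -0.1999, 0.5664).
e_1·c_3 = 0.2425·0 + (-0.9701)·0 + 0.0000·(-4) = 0.0000; e_2·c_3 = (-0.7996)·0 + (-0.1999)·0 + 0.5664·(-4) = -2.2654.
u_3 = c_3 + 0.0000·e_1 + 2.2654·e_2 = (-1.8113, -0.4528, -2.7170).
‖u_3‖ = 3.2967, so e_3 = (-0.5494, -0.1374, -0.8242).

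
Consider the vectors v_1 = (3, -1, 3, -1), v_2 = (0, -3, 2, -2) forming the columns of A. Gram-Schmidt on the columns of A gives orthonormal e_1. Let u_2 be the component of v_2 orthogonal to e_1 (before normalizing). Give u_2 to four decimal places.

v_1 = (3, -1, 3, -1); ‖v_1‖ = 4.4721, so e_1 = (0.6708, -0.2236, 0.6708, -0.2236).
e_1·v_2 = 0.6708·0 + (-0.2236)·(-3) + 0.6708·2 + (-0.2236)·(-2) = 2.4597.
u_2 = v_2 − 2.4597·e_1 = (-1.6500, -2.4500, 0.3500, -1.4500).

u_2 = (-1.6500, -2.4500, 0.3500, -1.4500)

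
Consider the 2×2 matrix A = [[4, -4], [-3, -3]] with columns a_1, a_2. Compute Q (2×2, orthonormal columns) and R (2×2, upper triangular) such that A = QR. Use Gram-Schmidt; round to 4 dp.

a_1 = (4, -3); ‖a_1‖ = 5.0000, so q_1 = (0.8000, -0.6000).
q_1·a_2 = 0.8000·(-4) + (-0.6000)·(-3) = -1.4000.
u_2 = a_2 + 1.4000·q_1 = (-2.8800, -3.8400).
‖u_2‖ = 4.8000, so q_2 = (-0.6000, -0.8000).

Q = [[0.8000, -0.6000], [-0.6000, -0.8000]], R = [[5.0000, -1.4000], [0.0000, 4.8000]]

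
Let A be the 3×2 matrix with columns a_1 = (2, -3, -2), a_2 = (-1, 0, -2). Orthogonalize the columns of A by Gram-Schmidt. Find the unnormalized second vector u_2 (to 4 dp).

a_1 = (2, -3, -2); ‖a_1‖ = 4.1231, so e_1 = (0.4851, -0.7276, -0.4851).
e_1·a_2 = 0.4851·(-1) + (-0.7276)·0 + (-0.4851)·(-2) = 0.4851.
u_2 = a_2 − 0.4851·e_1 = (-1.2353, 0.3529, -1.7647).

u_2 = (-1.2353, 0.3529, -1.7647)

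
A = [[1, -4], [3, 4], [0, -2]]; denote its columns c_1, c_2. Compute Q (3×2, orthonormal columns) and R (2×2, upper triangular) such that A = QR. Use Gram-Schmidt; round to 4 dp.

Q = [[0.3162, -0.8823], [0.9487, 0.2941], [0.0000, -0.3676]], R = [[3.1623, 2.5298], [0.0000, 5.4406]]

c_1 = (1, 3, 0); ‖c_1‖ = 3.1623, so e_1 = (0.3162, 0.9487, 0.0000).
e_1·c_2 = 0.3162·(-4) + 0.9487·4 + 0.0000·(-2) = 2.5298.
u_2 = c_2 − 2.5298·e_1 = (-4.8000, 1.6000, -2.0000).
‖u_2‖ = 5.4406, so e_2 = (-0.8823, 0.2941, -0.3676).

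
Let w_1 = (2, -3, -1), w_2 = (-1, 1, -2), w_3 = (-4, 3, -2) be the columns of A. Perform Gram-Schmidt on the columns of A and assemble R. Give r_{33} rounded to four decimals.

e_1 = w_1/‖w_1‖ = (2, -3, -1)/3.7417 = (0.5345, -0.8018, -0.2673).
r_{12} = e_1·w_2 = -0.8018.
u_2 = w_2 + 0.8018·e_1 = (-0.5714, 0.3571, -2.2143).
‖u_2‖ = 2.3146, so e_2 = (-0.2469, 0.1543, -0.9567).
r_{13} = e_1·w_3 = -4.0089; r_{23} = e_2·w_3 = 3.3638.
u_3 = w_3 + 4.0089·e_1 − 3.3638·e_2 = (-1.0267, -0.7333, 0.1467).
r_{33} = ‖u_3‖ = 1.2702.

r_{33} = 1.2702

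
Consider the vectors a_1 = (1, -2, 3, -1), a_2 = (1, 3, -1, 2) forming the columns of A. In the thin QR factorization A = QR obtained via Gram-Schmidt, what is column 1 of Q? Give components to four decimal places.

q_1 = (0.2582, -0.5164, 0.7746, -0.2582)

a_1 = (1, -2, 3, -1); ‖a_1‖ = 3.8730, so q_1 = (0.2582, -0.5164, 0.7746, -0.2582).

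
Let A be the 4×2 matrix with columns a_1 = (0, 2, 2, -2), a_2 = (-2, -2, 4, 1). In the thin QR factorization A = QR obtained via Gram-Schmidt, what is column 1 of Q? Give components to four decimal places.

q_1 = a_1/‖a_1‖ = (0, 2, 2, -2)/3.4641 = (0.0000, 0.5774, 0.5774, -0.5774).

q_1 = (0.0000, 0.5774, 0.5774, -0.5774)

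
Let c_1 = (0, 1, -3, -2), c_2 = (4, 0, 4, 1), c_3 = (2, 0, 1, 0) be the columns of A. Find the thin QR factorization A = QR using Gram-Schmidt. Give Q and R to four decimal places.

c_1 = (0, 1, -3, -2); ‖c_1‖ = 3.7417, so e_1 = (0.0000, 0.2673, -0.8018, -0.5345).
e_1·c_2 = 0.0000·4 + 0.2673·0 + (-0.8018)·4 + (-0.5345)·1 = -3.7417.
u_2 = c_2 + 3.7417·e_1 = (4.0000, 1.0000, 1.0000, -1.0000).
‖u_2‖ = 4.3589, so e_2 = (0.9177, 0.2294, 0.2294, -0.2294).
e_1·c_3 = 0.0000·2 + 0.2673·0 + (-0.8018)·1 + (-0.5345)·0 = -0.8018; e_2·c_3 = 0.9177·2 + 0.2294·0 + 0.2294·1 + (-0.2294)·0 = 2.0647.
u_3 = c_3 + 0.8018·e_1 − 2.0647·e_2 = (0.1053, -0.2594, -0.1165, 0.0451).
‖u_3‖ = 0.3066, so e_3 = (0.3434, -0.8461, -0.3801, 0.1472).

Q = [[0.0000, 0.9177, 0.3434], [0.2673, 0.2294, -0.8461], [-0.8018, 0.2294, -0.3801], [-0.5345, -0.2294, 0.1472]], R = [[3.7417, -3.7417, -0.8018], [0.0000, 4.3589, 2.0647], [0.0000, 0.0000, 0.3066]]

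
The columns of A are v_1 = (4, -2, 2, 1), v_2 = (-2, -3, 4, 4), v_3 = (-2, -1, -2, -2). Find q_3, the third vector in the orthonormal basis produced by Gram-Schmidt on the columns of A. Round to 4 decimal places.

v_1 = (4, -2, 2, 1); ‖v_1‖ = 5.0000, so q_1 = (0.8000, -0.4000, 0.4000, 0.2000).
q_1·v_2 = 0.8000·(-2) + (-0.4000)·(-3) + 0.4000·4 + 0.2000·4 = 2.0000.
u_2 = v_2 − 2.0000·q_1 = (-3.6000, -2.2000, 3.2000, 3.6000).
‖u_2‖ = 6.4031, so q_2 = (-0.5622, -0.3436, 0.4998, 0.5622).
q_1·v_3 = 0.8000·(-2) + (-0.4000)·(-1) + 0.4000·(-2) + 0.2000·(-2) = -2.4000; q_2·v_3 = (-0.5622)·(-2) + (-0.3436)·(-1) + 0.4998·(-2) + 0.5622·(-2) = -0.6559.
u_3 = v_3 + 2.4000·q_1 + 0.6559·q_2 = (-0.4488, -2.1854, -0.7122, -1.1512).
‖u_3‖ = 2.6096, so q_3 = (-0.1720, -0.8374, -0.2729, -0.4412).

q_3 = (-0.1720, -0.8374, -0.2729, -0.4412)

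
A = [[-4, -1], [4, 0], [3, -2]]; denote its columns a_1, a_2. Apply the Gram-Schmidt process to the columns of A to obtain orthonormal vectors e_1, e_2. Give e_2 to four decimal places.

e_2 = (-0.5398, 0.0881, -0.8372)

a_1 = (-4, 4, 3); ‖a_1‖ = 6.4031, so e_1 = (-0.6247, 0.6247, 0.4685).
e_1·a_2 = (-0.6247)·(-1) + 0.6247·0 + 0.4685·(-2) = -0.3123.
u_2 = a_2 + 0.3123·e_1 = (-1.1951, 0.1951, -1.8537).
‖u_2‖ = 2.2141, so e_2 = (-0.5398, 0.0881, -0.8372).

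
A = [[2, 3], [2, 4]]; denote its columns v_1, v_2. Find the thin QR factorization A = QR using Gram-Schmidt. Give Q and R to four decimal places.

v_1 = (2, 2); ‖v_1‖ = 2.8284, so q_1 = (0.7071, 0.7071).
q_1·v_2 = 0.7071·3 + 0.7071·4 = 4.9497.
u_2 = v_2 − 4.9497·q_1 = (-0.5000, 0.5000).
‖u_2‖ = 0.7071, so q_2 = (-0.7071, 0.7071).

Q = [[0.7071, -0.7071], [0.7071, 0.7071]], R = [[2.8284, 4.9497], [0.0000, 0.7071]]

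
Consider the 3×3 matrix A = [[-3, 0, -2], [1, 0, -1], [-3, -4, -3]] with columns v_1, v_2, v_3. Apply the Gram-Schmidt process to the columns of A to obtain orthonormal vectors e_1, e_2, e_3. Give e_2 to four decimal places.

e_2 = (0.6529, -0.2176, -0.7255)

v_1 = (-3, 1, -3); ‖v_1‖ = 4.3589, so e_1 = (-0.6882, 0.2294, -0.6882).
e_1·v_2 = (-0.6882)·0 + 0.2294·0 + (-0.6882)·(-4) = 2.7530.
u_2 = v_2 − 2.7530·e_1 = (1.8947, -0.6316, -2.1053).
‖u_2‖ = 2.9019, so e_2 = (0.6529, -0.2176, -0.7255).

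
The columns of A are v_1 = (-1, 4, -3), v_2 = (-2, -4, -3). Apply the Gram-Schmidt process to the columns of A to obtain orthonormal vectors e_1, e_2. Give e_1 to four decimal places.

e_1 = (-0.1961, 0.7845, -0.5883)

e_1 = v_1/‖v_1‖ = (-1, 4, -3)/5.0990 = (-0.1961, 0.7845, -0.5883).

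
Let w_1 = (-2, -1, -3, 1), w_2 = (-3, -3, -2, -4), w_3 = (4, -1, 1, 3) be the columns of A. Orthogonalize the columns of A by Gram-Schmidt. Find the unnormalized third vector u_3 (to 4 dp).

u_3 = (2.1514, -2.8196, -0.2806, 0.6414)

w_1 = (-2, -1, -3, 1); ‖w_1‖ = 3.8730, so q_1 = (-0.5164, -0.2582, -0.7746, 0.2582).
q_1·w_2 = (-0.5164)·(-3) + (-0.2582)·(-3) + (-0.7746)·(-2) + 0.2582·(-4) = 2.8402.
u_2 = w_2 − 2.8402·q_1 = (-1.5333, -2.2667, 0.2000, -4.7333).
‖u_2‖ = 5.4711, so q_2 = (-0.2803, -0.4143, 0.0366, -0.8651).
q_1·w_3 = (-0.5164)·4 + (-0.2582)·(-1) + (-0.7746)·1 + 0.2582·3 = -1.8074; q_2·w_3 = (-0.2803)·4 + (-0.4143)·(-1) + 0.0366·1 + (-0.8651)·3 = -3.2656.
u_3 = w_3 + 1.8074·q_1 + 3.2656·q_2 = (2.1514, -2.8196, -0.2806, 0.6414).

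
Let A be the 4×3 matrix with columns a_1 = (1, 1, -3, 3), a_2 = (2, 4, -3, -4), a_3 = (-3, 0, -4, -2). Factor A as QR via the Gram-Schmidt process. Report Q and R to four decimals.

Q = [[0.2236, 0.2772, -0.7512], [0.2236, 0.5768, -0.2673], [-0.6708, -0.3820, -0.5613], [0.6708, -0.6667, -0.2219]], R = [[4.4721, 0.6708, 0.6708], [0.0000, 6.6746, 2.0301], [0.0000, 0.0000, 4.9425]]

e_1 = a_1/‖a_1‖ = (1, 1, -3, 3)/4.4721 = (0.2236, 0.2236, -0.6708, 0.6708).
r_{12} = e_1·a_2 = 0.6708.
u_2 = a_2 − 0.6708·e_1 = (1.8500, 3.8500, -2.5500, -4.4500).
‖u_2‖ = 6.6746, so e_2 = (0.2772, 0.5768, -0.3820, -0.6667).
r_{13} = e_1·a_3 = 0.6708; r_{23} = e_2·a_3 = 2.0301.
u_3 = a_3 − 0.6708·e_1 − 2.0301·e_2 = (-3.7127, -1.3210, -2.7744, -1.0965).
‖u_3‖ = 4.9425, so e_3 = (-0.7512, -0.2673, -0.5613, -0.2219).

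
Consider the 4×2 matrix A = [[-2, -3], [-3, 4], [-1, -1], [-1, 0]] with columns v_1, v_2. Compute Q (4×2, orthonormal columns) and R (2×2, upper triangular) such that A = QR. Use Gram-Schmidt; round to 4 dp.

Q = [[-0.5164, -0.7433], [-0.7746, 0.6082], [-0.2582, -0.2703], [-0.2582, -0.0676]], R = [[3.8730, -1.2910], [0.0000, 4.9329]]

v_1 = (-2, -3, -1, -1); ‖v_1‖ = 3.8730, so e_1 = (-0.5164, -0.7746, -0.2582, -0.2582).
e_1·v_2 = (-0.5164)·(-3) + (-0.7746)·4 + (-0.2582)·(-1) + (-0.2582)·0 = -1.2910.
u_2 = v_2 + 1.2910·e_1 = (-3.6667, 3.0000, -1.3333, -0.3333).
‖u_2‖ = 4.9329, so e_2 = (-0.7433, 0.6082, -0.2703, -0.0676).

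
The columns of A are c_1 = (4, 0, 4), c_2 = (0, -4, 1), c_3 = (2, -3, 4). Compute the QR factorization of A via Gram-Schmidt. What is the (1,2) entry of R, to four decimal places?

c_1 = (4, 0, 4); ‖c_1‖ = 5.6569, so q_1 = (0.7071, 0.0000, 0.7071).
r_{12} = q_1·c_2 = 0.7071.

r_{12} = 0.7071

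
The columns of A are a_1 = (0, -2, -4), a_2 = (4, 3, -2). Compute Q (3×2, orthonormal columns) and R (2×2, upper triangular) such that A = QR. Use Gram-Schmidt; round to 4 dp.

a_1 = (0, -2, -4); ‖a_1‖ = 4.4721, so q_1 = (0.0000, -0.4472, -0.8944).
q_1·a_2 = 0.0000·4 + (-0.4472)·3 + (-0.8944)·(-2) = 0.4472.
u_2 = a_2 − 0.4472·q_1 = (4.0000, 3.2000, -1.6000).
‖u_2‖ = 5.3666, so q_2 = (0.7454, 0.5963, -0.2981).

Q = [[0.0000, 0.7454], [-0.4472, 0.5963], [-0.8944, -0.2981]], R = [[4.4721, 0.4472], [0.0000, 5.3666]]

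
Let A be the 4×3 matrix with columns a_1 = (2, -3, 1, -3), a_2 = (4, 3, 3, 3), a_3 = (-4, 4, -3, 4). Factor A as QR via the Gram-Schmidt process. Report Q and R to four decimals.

e_1 = a_1/‖a_1‖ = (2, -3, 1, -3)/4.7958 = (0.4170, -0.6255, 0.2085, -0.6255).
r_{12} = e_1·a_2 = -1.4596.
u_2 = a_2 + 1.4596·e_1 = (4.6087, 2.0870, 3.3043, 2.0870).
‖u_2‖ = 6.3929, so e_2 = (0.7209, 0.3264, 0.5169, 0.3264).
r_{13} = e_1·a_3 = -7.2980; r_{23} = e_2·a_3 = -1.8227.
u_3 = a_3 + 7.2980·e_1 + 1.8227·e_2 = (0.3574, 0.0298, -0.5362, 0.0298).
‖u_3‖ = 0.6458, so e_3 = (0.5535, 0.0461, -0.8303, 0.0461).

Q = [[0.4170, 0.7209, 0.5535], [-0.6255, 0.3264, 0.0461], [0.2085, 0.5169, -0.8303], [-0.6255, 0.3264, 0.0461]], R = [[4.7958, -1.4596, -7.2980], [0.0000, 6.3929, -1.8227], [0.0000, 0.0000, 0.6458]]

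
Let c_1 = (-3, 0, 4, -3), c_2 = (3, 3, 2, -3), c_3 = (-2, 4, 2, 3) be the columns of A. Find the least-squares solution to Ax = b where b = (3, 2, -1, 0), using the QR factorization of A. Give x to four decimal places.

c_1 = (-3, 0, 4, -3); ‖c_1‖ = 5.8310, so q_1 = (-0.5145, 0.0000, 0.6860, -0.5145).
q_1·c_2 = (-0.5145)·3 + 0.0000·3 + 0.6860·2 + (-0.5145)·(-3) = 1.3720.
u_2 = c_2 − 1.3720·q_1 = (3.7059, 3.0000, 1.0588, -2.2941).
‖u_2‖ = 5.3961, so q_2 = (0.6868, 0.5560, 0.1962, -0.4251).
q_1·c_3 = (-0.5145)·(-2) + 0.0000·4 + 0.6860·2 + (-0.5145)·3 = 0.8575; q_2·c_3 = 0.6868·(-2) + 0.5560·4 + 0.1962·2 + (-0.4251)·3 = -0.0327.
u_3 = c_3 − 0.8575·q_1 + 0.0327·q_2 = (-1.5364, 4.0182, 1.4182, 3.4273).
‖u_3‖ = 5.6801, so q_3 = (-0.2705, 0.7074, 0.2497, 0.6034).
Qᵀb = (-2.2295, 2.9760, 0.3537).
Back-substitute: x_3 = 0.3537/5.6801 = 0.0623.
x_2 = (2.9760 + 0.0327·0.0623)/5.3961 = 0.5519.
x_1 = (-2.2295 − 1.3720·0.5519 − 0.8575·0.0623)/5.8310 = -0.5214.

x = (-0.5214, 0.5519, 0.0623)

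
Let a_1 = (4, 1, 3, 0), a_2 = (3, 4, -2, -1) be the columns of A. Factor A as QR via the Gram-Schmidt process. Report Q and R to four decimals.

Q = [[0.7845, 0.2858], [0.1961, 0.7069], [0.5883, -0.6167], [0.0000, -0.1955]], R = [[5.0990, 1.9612], [0.0000, 5.1141]]

e_1 = a_1/‖a_1‖ = (4, 1, 3, 0)/5.0990 = (0.7845, 0.1961, 0.5883, 0.0000).
r_{12} = e_1·a_2 = 1.9612.
u_2 = a_2 − 1.9612·e_1 = (1.4615, 3.6154, -3.1538, -1.0000).
‖u_2‖ = 5.1141, so e_2 = (0.2858, 0.7069, -0.6167, -0.1955).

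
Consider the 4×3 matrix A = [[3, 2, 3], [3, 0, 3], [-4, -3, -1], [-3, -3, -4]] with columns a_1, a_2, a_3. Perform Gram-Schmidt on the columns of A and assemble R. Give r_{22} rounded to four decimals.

r_{22} = 2.2464

e_1 = a_1/‖a_1‖ = (3, 3, -4, -3)/6.5574 = (0.4575, 0.4575, -0.6100, -0.4575).
r_{12} = e_1·a_2 = 4.1175.
u_2 = a_2 − 4.1175·e_1 = (0.1163, -1.8837, -0.4884, -1.1163).
r_{22} = ‖u_2‖ = 2.2464.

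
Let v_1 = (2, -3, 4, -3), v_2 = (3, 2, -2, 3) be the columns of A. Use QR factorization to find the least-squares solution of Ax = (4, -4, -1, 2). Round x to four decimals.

x = (0.6638, 0.8956)

v_1 = (2, -3, 4, -3); ‖v_1‖ = 6.1644, so e_1 = (0.3244, -0.4867, 0.6489, -0.4867).
e_1·v_2 = 0.3244·3 + (-0.4867)·2 + 0.6489·(-2) + (-0.4867)·3 = -2.7578.
u_2 = v_2 + 2.7578·e_1 = (3.8947, 0.6579, -0.2105, 1.6579).
‖u_2‖ = 4.2889, so e_2 = (0.9081, 0.1534, -0.0491, 0.3866).
Qᵀb = (1.6222, 3.8410).
Back-substitute: x_2 = 3.8410/4.2889 = 0.8956.
x_1 = (1.6222 + 2.7578·0.8956)/6.1644 = 0.6638.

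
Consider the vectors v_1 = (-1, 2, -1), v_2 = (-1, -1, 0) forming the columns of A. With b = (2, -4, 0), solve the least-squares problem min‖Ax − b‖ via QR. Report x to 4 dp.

x = (-1.6364, 0.1818)

v_1 = (-1, 2, -1); ‖v_1‖ = 2.4495, so e_1 = (-0.4082, 0.8165, -0.4082).
e_1·v_2 = (-0.4082)·(-1) + 0.8165·(-1) + (-0.4082)·0 = -0.4082.
u_2 = v_2 + 0.4082·e_1 = (-1.1667, -0.6667, -0.1667).
‖u_2‖ = 1.3540, so e_2 = (-0.8616, -0.4924, -0.1231).
Qᵀb = (-4.0825, 0.2462).
Back-substitute: x_2 = 0.2462/1.3540 = 0.1818.
x_1 = (-4.0825 + 0.4082·0.1818)/2.4495 = -1.6364.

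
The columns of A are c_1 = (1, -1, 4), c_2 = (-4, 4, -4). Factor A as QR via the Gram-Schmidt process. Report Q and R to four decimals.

Q = [[0.2357, -0.6667], [-0.2357, 0.6667], [0.9428, 0.3333]], R = [[4.2426, -5.6569], [0.0000, 4.0000]]

q_1 = c_1/‖c_1‖ = (1, -1, 4)/4.2426 = (0.2357, -0.2357, 0.9428).
r_{12} = q_1·c_2 = -5.6569.
u_2 = c_2 + 5.6569·q_1 = (-2.6667, 2.6667, 1.3333).
‖u_2‖ = 4.0000, so q_2 = (-0.6667, 0.6667, 0.3333).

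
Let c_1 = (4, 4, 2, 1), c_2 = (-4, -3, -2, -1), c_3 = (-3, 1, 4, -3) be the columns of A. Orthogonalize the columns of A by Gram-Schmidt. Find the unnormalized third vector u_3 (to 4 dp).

c_1 = (4, 4, 2, 1); ‖c_1‖ = 6.0828, so e_1 = (0.6576, 0.6576, 0.3288, 0.1644).
e_1·c_2 = 0.6576·(-4) + 0.6576·(-3) + 0.3288·(-2) + 0.1644·(-1) = -5.4252.
u_2 = c_2 + 5.4252·e_1 = (-0.4324, 0.5676, -0.2162, -0.1081).
‖u_2‖ = 0.7534, so e_2 = (-0.5740, 0.7534, -0.2870, -0.1435).
e_1·c_3 = 0.6576·(-3) + 0.6576·1 + 0.3288·4 + 0.1644·(-3) = -0.4932; e_2·c_3 = (-0.5740)·(-3) + 0.7534·1 + (-0.2870)·4 + (-0.1435)·(-3) = 1.7579.
u_3 = c_3 + 0.4932·e_1 − 1.7579·e_2 = (-1.6667, 0.0000, 4.6667, -2.6667).

u_3 = (-1.6667, 0.0000, 4.6667, -2.6667)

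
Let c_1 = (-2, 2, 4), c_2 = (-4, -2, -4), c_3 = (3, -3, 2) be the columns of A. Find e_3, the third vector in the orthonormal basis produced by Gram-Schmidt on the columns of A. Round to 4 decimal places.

e_3 = (0.0000, -0.8944, 0.4472)

c_1 = (-2, 2, 4); ‖c_1‖ = 4.8990, so e_1 = (-0.4082, 0.4082, 0.8165).
e_1·c_2 = (-0.4082)·(-4) + 0.4082·(-2) + 0.8165·(-4) = -2.4495.
u_2 = c_2 + 2.4495·e_1 = (-5.0000, -1.0000, -2.0000).
‖u_2‖ = 5.4772, so e_2 = (-0.9129, -0.1826, -0.3651).
e_1·c_3 = (-0.4082)·3 + 0.4082·(-3) + 0.8165·2 = -0.8165; e_2·c_3 = (-0.9129)·3 + (-0.1826)·(-3) + (-0.3651)·2 = -2.9212.
u_3 = c_3 + 0.8165·e_1 + 2.9212·e_2 = (0.0000, -3.2000, 1.6000).
‖u_3‖ = 3.5777, so e_3 = (0.0000, -0.8944, 0.4472).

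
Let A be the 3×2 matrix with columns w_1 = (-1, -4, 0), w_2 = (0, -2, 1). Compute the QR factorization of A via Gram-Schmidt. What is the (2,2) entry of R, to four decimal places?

r_{22} = 1.1114

w_1 = (-1, -4, 0); ‖w_1‖ = 4.1231, so q_1 = (-0.2425, -0.9701, 0.0000).
q_1·w_2 = (-0.2425)·0 + (-0.9701)·(-2) + 0.0000·1 = 1.9403.
u_2 = w_2 − 1.9403·q_1 = (0.4706, -0.1176, 1.0000).
r_{22} = ‖u_2‖ = 1.1114.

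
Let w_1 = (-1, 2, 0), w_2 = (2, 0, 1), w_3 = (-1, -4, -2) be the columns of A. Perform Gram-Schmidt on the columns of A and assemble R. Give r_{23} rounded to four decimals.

w_1 = (-1, 2, 0); ‖w_1‖ = 2.2361, so e_1 = (-0.4472, 0.8944, 0.0000).
e_1·w_2 = (-0.4472)·2 + 0.8944·0 + 0.0000·1 = -0.8944.
u_2 = w_2 + 0.8944·e_1 = (1.6000, 0.8000, 1.0000).
‖u_2‖ = 2.0494, so e_2 = (0.7807, 0.3904, 0.4880).
r_{23} = e_2·w_3 = -3.3181.

r_{23} = -3.3181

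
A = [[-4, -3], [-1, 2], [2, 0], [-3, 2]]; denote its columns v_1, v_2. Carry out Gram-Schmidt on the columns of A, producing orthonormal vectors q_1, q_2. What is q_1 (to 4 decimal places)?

q_1 = (-0.7303, -0.1826, 0.3651, -0.5477)

v_1 = (-4, -1, 2, -3); ‖v_1‖ = 5.4772, so q_1 = (-0.7303, -0.1826, 0.3651, -0.5477).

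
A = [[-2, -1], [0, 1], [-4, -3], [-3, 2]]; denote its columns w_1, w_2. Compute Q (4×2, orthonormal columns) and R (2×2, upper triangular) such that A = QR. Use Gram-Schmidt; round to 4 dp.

Q = [[-0.3714, -0.1253], [0.0000, 0.2796], [-0.7428, -0.5302], [-0.5571, 0.7905]], R = [[5.3852, 1.4856], [0.0000, 3.5767]]

q_1 = w_1/‖w_1‖ = (-2, 0, -4, -3)/5.3852 = (-0.3714, 0.0000, -0.7428, -0.5571).
r_{12} = q_1·w_2 = 1.4856.
u_2 = w_2 − 1.4856·q_1 = (-0.4483, 1.0000, -1.8966, 2.8276).
‖u_2‖ = 3.5767, so q_2 = (-0.1253, 0.2796, -0.5302, 0.7905).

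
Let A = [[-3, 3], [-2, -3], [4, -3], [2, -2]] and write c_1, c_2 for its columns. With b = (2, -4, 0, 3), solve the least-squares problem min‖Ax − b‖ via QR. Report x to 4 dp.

x = (0.7190, 0.8278)

c_1 = (-3, -2, 4, 2); ‖c_1‖ = 5.7446, so q_1 = (-0.5222, -0.3482, 0.6963, 0.3482).
q_1·c_2 = (-0.5222)·3 + (-0.3482)·(-3) + 0.6963·(-3) + 0.3482·(-2) = -3.3075.
u_2 = c_2 + 3.3075·q_1 = (1.2727, -4.1515, -0.6970, -0.8485).
‖u_2‖ = 4.4789, so q_2 = (0.2842, -0.9269, -0.1556, -0.1894).
Qᵀb = (1.3926, 3.7076).
Back-substitute: x_2 = 3.7076/4.4789 = 0.8278.
x_1 = (1.3926 + 3.3075·0.8278)/5.7446 = 0.7190.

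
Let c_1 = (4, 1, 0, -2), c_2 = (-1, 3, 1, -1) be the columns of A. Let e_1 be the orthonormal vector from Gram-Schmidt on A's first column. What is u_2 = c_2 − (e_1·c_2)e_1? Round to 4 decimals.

e_1 = c_1/‖c_1‖ = (4, 1, 0, -2)/4.5826 = (0.8729, 0.2182, 0.0000, -0.4364).
r_{12} = e_1·c_2 = 0.2182.
u_2 = c_2 − 0.2182·e_1 = (-1.1905, 2.9524, 1.0000, -0.9048).

u_2 = (-1.1905, 2.9524, 1.0000, -0.9048)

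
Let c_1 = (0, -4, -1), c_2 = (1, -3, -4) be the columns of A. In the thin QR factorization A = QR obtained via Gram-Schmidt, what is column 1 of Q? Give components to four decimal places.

q_1 = (0.0000, -0.9701, -0.2425)

c_1 = (0, -4, -1); ‖c_1‖ = 4.1231, so q_1 = (0.0000, -0.9701, -0.2425).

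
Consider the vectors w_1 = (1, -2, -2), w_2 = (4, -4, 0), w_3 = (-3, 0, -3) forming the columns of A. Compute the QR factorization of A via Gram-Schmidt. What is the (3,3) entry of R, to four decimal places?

r_{33} = 1.0000

w_1 = (1, -2, -2); ‖w_1‖ = 3.0000, so q_1 = (0.3333, -0.6667, -0.6667).
q_1·w_2 = 0.3333·4 + (-0.6667)·(-4) + (-0.6667)·0 = 4.0000.
u_2 = w_2 − 4.0000·q_1 = (2.6667, -1.3333, 2.6667).
‖u_2‖ = 4.0000, so q_2 = (0.6667, -0.3333, 0.6667).
q_1·w_3 = 0.3333·(-3) + (-0.6667)·0 + (-0.6667)·(-3) = 1.0000; q_2·w_3 = 0.6667·(-3) + (-0.3333)·0 + 0.6667·(-3) = -4.0000.
u_3 = w_3 − 1.0000·q_1 + 4.0000·q_2 = (-0.6667, -0.6667, 0.3333).
r_{33} = ‖u_3‖ = 1.0000.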